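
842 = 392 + 450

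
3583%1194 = 1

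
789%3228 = 789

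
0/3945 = 0 = 0.00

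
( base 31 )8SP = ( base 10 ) 8581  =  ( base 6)103421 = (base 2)10000110000101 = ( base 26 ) CI1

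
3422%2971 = 451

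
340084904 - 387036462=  - 46951558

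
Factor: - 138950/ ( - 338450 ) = 397^1 * 967^( - 1 )=397/967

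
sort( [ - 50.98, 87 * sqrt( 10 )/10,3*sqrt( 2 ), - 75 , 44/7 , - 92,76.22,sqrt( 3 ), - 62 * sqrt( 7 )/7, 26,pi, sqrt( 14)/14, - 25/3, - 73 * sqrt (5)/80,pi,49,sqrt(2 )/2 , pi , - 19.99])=[ - 92, - 75,-50.98,-62* sqrt(7 )/7,- 19.99, - 25/3,-73*sqrt(5)/80,sqrt( 14 )/14, sqrt (2)/2,sqrt( 3 ) , pi, pi,pi, 3*sqrt( 2),44/7 , 26,  87*  sqrt ( 10) /10 , 49,76.22]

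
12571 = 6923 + 5648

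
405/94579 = 405/94579  =  0.00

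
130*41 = 5330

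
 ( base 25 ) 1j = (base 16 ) 2c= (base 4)230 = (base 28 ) 1G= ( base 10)44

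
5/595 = 1/119 = 0.01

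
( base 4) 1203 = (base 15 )69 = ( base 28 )3f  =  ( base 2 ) 1100011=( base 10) 99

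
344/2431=344/2431 = 0.14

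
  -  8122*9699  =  -78775278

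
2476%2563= 2476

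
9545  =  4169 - - 5376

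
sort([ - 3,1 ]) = [ - 3,1] 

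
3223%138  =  49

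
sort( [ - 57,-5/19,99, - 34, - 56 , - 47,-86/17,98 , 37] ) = [- 57,  -  56,-47 , -34, - 86/17 , - 5/19, 37,98,99] 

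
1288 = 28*46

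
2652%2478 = 174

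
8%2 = 0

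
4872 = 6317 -1445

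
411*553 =227283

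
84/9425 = 84/9425= 0.01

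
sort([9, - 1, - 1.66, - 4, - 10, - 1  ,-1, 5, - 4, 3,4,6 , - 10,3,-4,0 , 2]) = [ - 10, - 10, - 4,-4, - 4,  -  1.66, - 1, - 1, - 1, 0,2,3, 3,4 , 5, 6,9]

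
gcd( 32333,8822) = 1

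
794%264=2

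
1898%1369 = 529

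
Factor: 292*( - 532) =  - 155344 =-2^4 * 7^1 *19^1* 73^1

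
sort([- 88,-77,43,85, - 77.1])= [ - 88,-77.1,  -  77, 43, 85]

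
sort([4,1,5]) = [1,  4,5] 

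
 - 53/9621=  - 53/9621 = - 0.01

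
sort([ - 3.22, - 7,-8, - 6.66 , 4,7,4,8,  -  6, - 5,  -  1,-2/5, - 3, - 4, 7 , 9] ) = [  -  8, - 7, - 6.66, - 6, - 5, - 4,-3.22, - 3,-1, - 2/5,4,4,7, 7,8 , 9] 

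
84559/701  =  84559/701 = 120.63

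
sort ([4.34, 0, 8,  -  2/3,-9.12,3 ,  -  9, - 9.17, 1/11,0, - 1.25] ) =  [ -9.17,-9.12,  -  9 ,  -  1.25, - 2/3, 0,0 , 1/11,3,4.34 , 8 ] 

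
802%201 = 199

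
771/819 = 257/273 = 0.94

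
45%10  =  5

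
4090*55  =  224950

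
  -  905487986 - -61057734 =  - 844430252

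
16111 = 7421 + 8690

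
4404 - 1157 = 3247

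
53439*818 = 43713102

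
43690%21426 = 838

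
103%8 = 7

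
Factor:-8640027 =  - 3^4*11^1*9697^1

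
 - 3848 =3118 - 6966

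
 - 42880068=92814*( - 462)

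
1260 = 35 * 36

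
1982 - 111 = 1871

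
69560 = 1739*40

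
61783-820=60963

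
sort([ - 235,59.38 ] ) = [-235, 59.38 ] 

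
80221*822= 65941662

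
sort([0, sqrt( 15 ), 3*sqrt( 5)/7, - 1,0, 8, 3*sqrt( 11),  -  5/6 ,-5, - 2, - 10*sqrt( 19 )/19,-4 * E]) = [-4*E, - 5, - 10* sqrt( 19 ) /19, - 2, - 1,  -  5/6,0,0,3*sqrt(5)/7, sqrt ( 15), 8, 3*sqrt(11)]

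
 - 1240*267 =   -  331080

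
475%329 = 146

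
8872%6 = 4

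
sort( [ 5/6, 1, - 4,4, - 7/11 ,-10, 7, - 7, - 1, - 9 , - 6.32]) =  [  -  10,  -  9,-7, - 6.32 ,- 4 , - 1,-7/11,  5/6  ,  1 , 4,7]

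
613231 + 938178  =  1551409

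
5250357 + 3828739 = 9079096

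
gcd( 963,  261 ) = 9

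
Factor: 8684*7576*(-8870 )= - 583557158080 = - 2^6*5^1*13^1 * 167^1*887^1*947^1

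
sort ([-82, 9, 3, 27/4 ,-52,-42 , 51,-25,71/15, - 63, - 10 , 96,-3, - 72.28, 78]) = [ - 82 ,- 72.28, - 63,  -  52,-42,-25,-10, - 3 , 3,71/15, 27/4,9,51, 78, 96 ]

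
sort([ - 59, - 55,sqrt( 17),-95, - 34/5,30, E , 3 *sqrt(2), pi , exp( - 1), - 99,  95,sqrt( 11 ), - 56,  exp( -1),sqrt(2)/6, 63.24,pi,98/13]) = [ - 99 ,  -  95, - 59,  -  56,- 55, - 34/5  ,  sqrt( 2)/6,exp( - 1), exp(-1 ),E,pi, pi,sqrt( 11),sqrt(17 ), 3* sqrt (2 ),  98/13 , 30,63.24,95] 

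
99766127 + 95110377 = 194876504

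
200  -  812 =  - 612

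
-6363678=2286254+-8649932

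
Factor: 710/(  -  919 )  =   - 2^1*5^1*71^1*919^( - 1)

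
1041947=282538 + 759409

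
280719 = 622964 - 342245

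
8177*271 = 2215967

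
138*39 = 5382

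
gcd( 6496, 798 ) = 14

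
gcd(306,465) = 3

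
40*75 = 3000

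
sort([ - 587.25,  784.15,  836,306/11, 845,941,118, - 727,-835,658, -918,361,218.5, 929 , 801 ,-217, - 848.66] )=[ - 918, - 848.66, - 835, - 727, - 587.25, - 217,306/11,118, 218.5, 361,658, 784.15,801, 836,845,929,941] 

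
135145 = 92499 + 42646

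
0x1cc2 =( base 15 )22ac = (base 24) cii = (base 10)7362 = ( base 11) 5593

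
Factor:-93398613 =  - 3^1*7^1 * 11^1 * 404323^1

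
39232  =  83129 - 43897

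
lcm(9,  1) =9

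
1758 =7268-5510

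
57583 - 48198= 9385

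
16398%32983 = 16398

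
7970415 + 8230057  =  16200472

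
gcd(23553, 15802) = 1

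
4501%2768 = 1733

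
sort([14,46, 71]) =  [ 14,46,71]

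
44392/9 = 44392/9 = 4932.44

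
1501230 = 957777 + 543453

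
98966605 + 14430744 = 113397349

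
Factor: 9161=9161^1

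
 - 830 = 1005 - 1835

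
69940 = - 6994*(  -  10 )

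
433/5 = 86+ 3/5 = 86.60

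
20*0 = 0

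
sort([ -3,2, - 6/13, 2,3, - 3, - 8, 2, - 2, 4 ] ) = [ - 8, - 3, - 3, - 2, - 6/13, 2, 2, 2,  3, 4]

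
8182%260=122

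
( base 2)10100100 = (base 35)4o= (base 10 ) 164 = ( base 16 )A4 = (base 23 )73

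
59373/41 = 59373/41 = 1448.12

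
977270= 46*21245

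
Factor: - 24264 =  - 2^3*3^2*337^1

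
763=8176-7413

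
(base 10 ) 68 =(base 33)22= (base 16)44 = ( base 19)3B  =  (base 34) 20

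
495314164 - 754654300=-259340136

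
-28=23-51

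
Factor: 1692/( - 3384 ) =-1/2 = - 2^ ( - 1) 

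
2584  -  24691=-22107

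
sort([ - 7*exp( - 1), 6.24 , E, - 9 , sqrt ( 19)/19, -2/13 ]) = [  -  9, - 7*exp(-1 ), - 2/13,sqrt( 19 ) /19, E,6.24 ] 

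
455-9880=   -  9425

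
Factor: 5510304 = 2^5*3^2*19^2*53^1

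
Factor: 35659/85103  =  13^2*211^1 * 85103^( - 1)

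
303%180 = 123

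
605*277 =167585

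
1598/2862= 799/1431 = 0.56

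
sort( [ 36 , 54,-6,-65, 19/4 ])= [  -  65,-6, 19/4, 36, 54 ] 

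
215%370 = 215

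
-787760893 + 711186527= -76574366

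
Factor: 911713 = 11^1*82883^1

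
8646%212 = 166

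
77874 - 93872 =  -15998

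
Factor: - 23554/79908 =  - 2^ (-1)* 3^( - 1)*6659^( - 1)*11777^1=- 11777/39954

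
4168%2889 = 1279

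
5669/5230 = 5669/5230 = 1.08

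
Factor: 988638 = 2^1*3^1*7^1*23539^1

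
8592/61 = 140+ 52/61 = 140.85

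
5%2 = 1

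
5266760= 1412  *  3730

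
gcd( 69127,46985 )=1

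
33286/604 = 55+33/302=55.11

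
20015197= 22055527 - 2040330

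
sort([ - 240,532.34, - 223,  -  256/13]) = [ - 240, -223,-256/13,532.34 ] 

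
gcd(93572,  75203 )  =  157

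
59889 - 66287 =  - 6398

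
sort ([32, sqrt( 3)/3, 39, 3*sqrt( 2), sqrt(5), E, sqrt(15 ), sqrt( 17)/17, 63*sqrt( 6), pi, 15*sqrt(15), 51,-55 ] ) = [ - 55,sqrt(17)/17,  sqrt(3 ) /3 , sqrt ( 5 ) , E, pi, sqrt( 15),  3*sqrt (2), 32 , 39,51  ,  15* sqrt( 15), 63*sqrt( 6)]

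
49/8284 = 49/8284=0.01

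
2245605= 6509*345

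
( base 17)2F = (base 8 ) 61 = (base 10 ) 49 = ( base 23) 23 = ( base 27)1M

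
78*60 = 4680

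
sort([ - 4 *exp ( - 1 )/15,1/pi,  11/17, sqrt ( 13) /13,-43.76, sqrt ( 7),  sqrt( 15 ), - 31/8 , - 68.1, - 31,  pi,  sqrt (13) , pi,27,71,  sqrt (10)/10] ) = [ - 68.1, - 43.76,-31, - 31/8, - 4*exp ( - 1)/15,sqrt(13)/13, sqrt(10) /10,  1/pi,11/17 , sqrt( 7), pi, pi,  sqrt( 13 ), sqrt ( 15),27,71 ] 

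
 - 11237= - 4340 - 6897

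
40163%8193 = 7391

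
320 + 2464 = 2784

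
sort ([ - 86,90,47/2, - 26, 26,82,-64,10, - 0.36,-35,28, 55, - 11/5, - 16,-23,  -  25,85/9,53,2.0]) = [ - 86, - 64, - 35 , - 26, - 25, - 23, - 16,-11/5, - 0.36,2.0,85/9, 10, 47/2,26,28,  53,55, 82, 90]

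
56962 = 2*28481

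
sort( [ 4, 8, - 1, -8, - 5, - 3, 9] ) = [ - 8, - 5, - 3 , - 1, 4,8, 9]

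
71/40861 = 71/40861= 0.00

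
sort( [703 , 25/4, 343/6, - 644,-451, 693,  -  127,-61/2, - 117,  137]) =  [ - 644, - 451,-127, - 117, - 61/2,25/4, 343/6, 137, 693, 703]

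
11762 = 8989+2773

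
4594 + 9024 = 13618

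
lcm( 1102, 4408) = 4408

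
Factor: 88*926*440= 2^7*5^1 * 11^2 * 463^1 = 35854720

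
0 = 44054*0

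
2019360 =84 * 24040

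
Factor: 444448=2^5 * 17^1*19^1*43^1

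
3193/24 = 3193/24 = 133.04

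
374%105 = 59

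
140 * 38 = 5320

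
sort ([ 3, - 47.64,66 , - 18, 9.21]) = [ - 47.64, - 18, 3, 9.21,66]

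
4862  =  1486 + 3376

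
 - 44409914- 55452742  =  -99862656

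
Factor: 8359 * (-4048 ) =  -2^4*11^1* 13^1*23^1*643^1  =  - 33837232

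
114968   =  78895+36073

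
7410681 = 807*9183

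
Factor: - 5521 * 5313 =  - 3^1*7^1*11^1*23^1*5521^1 = - 29333073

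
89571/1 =89571 = 89571.00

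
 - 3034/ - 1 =3034+0/1= 3034.00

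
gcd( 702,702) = 702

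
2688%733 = 489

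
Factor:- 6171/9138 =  - 2^ ( - 1 )*11^2*17^1*1523^( - 1) = - 2057/3046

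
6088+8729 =14817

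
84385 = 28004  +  56381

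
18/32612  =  9/16306 = 0.00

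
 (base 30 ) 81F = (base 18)1469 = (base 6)53313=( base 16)1c4d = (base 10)7245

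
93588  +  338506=432094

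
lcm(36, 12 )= 36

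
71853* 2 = 143706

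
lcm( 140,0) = 0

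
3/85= 3/85 = 0.04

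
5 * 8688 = 43440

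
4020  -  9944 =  - 5924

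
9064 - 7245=1819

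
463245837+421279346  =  884525183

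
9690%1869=345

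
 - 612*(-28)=17136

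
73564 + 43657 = 117221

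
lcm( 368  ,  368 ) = 368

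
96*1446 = 138816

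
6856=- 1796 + 8652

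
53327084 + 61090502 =114417586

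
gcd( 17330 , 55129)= 1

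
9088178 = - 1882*( - 4829) 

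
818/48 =17 + 1/24 =17.04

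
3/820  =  3/820 = 0.00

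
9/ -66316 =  - 9/66316 = -0.00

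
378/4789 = 378/4789 = 0.08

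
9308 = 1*9308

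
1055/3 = 351 + 2/3 =351.67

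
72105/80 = 901 + 5/16 =901.31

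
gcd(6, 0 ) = 6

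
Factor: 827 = 827^1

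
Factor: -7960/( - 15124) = 10/19=2^1 * 5^1*  19^( - 1)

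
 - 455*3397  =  - 1545635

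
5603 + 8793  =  14396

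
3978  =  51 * 78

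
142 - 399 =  - 257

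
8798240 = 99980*88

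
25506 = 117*218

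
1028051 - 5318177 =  - 4290126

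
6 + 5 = 11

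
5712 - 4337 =1375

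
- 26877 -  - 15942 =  - 10935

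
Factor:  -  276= - 2^2*3^1 * 23^1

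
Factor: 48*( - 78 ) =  - 3744 = - 2^5*3^2*13^1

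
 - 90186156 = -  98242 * 918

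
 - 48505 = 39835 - 88340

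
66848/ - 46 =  - 33424/23 =-1453.22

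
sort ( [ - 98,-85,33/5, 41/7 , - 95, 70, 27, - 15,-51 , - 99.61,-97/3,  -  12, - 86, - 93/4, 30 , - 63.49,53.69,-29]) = [ - 99.61, -98,- 95, - 86, - 85,-63.49, - 51,- 97/3, - 29,-93/4,-15,-12,41/7,33/5,27, 30,53.69,70]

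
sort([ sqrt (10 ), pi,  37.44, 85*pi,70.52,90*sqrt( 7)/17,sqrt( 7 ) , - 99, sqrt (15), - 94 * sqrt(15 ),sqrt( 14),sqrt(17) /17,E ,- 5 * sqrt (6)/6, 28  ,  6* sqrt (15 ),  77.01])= [ - 94*sqrt( 15 ), - 99,-5*sqrt (6 )/6,  sqrt (17)/17 , sqrt(7),E,pi,sqrt( 10),sqrt( 14 ), sqrt(15), 90*sqrt (7)/17, 6*sqrt (15 ),  28 , 37.44,  70.52, 77.01,85*pi]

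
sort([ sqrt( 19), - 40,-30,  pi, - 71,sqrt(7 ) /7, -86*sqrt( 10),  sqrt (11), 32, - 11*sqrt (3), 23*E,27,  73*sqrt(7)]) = [  -  86*sqrt(10) ,-71, - 40, - 30,-11*sqrt( 3),  sqrt (7)/7,  pi, sqrt( 11 ),sqrt( 19), 27,32,23*E, 73*sqrt( 7) ] 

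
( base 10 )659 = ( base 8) 1223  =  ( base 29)ML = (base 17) 24d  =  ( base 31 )l8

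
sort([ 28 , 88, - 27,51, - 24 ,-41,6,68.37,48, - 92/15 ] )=[ - 41, - 27, - 24, - 92/15,6, 28,48, 51 , 68.37 , 88 ] 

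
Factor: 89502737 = 43^1*131^1*15889^1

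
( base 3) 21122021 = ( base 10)5569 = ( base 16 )15c1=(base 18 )h37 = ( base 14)205b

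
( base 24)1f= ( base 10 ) 39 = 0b100111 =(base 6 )103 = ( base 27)1C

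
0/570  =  0 = 0.00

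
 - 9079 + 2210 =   -  6869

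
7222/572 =3611/286 = 12.63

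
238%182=56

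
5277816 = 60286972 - 55009156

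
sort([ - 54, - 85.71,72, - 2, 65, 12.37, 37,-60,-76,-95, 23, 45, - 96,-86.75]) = [ - 96, - 95, - 86.75, - 85.71,-76,-60  ,-54, - 2, 12.37, 23, 37, 45,65, 72]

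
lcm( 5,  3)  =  15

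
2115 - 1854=261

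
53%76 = 53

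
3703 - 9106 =-5403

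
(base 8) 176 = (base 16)7e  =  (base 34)3O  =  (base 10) 126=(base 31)42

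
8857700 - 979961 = 7877739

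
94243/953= 94243/953 = 98.89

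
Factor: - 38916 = -2^2*3^2*23^1*47^1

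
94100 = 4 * 23525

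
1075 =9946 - 8871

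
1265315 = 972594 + 292721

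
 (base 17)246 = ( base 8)1214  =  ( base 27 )o4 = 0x28c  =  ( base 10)652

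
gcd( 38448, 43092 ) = 108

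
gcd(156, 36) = 12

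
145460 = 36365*4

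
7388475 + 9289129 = 16677604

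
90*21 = 1890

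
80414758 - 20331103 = 60083655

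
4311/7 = 4311/7 = 615.86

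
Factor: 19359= 3^4*239^1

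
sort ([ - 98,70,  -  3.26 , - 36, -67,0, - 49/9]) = [-98, - 67,-36 , - 49/9, -3.26, 0, 70] 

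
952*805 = 766360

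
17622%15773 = 1849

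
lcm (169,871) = 11323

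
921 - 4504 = -3583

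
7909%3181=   1547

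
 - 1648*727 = - 1198096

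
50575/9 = 50575/9= 5619.44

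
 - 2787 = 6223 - 9010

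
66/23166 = 1/351 = 0.00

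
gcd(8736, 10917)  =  3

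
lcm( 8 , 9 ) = 72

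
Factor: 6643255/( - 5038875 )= - 1328651/1007775 = - 3^ (  -  3)*5^( - 2 )*19^1*1493^( - 1)*69929^1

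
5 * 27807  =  139035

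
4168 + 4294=8462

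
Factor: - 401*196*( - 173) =2^2*7^2*173^1*401^1 = 13597108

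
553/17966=553/17966 = 0.03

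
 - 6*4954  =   - 29724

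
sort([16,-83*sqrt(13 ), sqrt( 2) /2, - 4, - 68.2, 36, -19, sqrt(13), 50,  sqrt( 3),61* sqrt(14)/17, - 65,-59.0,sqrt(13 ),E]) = [ - 83 * sqrt( 13 ), - 68.2, - 65, - 59.0,-19, - 4,sqrt( 2)/2 , sqrt( 3 ),E, sqrt(13), sqrt(13)  ,  61*sqrt( 14)/17, 16,36, 50 ] 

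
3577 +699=4276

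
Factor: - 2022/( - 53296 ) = 1011/26648 =2^( - 3 )*3^1*337^1 *3331^(- 1 ) 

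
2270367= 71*31977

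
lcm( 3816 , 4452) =26712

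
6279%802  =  665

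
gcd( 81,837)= 27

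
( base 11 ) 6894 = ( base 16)2361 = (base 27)cbc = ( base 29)am9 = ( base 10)9057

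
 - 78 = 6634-6712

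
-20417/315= -20417/315 =- 64.82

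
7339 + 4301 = 11640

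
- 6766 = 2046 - 8812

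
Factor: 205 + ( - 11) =194 = 2^1*97^1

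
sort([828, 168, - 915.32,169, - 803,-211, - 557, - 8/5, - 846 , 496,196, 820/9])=[ - 915.32, - 846, - 803, - 557,-211, - 8/5,  820/9, 168,169,196,496,828 ]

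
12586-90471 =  - 77885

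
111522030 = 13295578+98226452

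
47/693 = 47/693 = 0.07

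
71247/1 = 71247 = 71247.00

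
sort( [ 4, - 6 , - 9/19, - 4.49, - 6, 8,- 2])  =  [ - 6, - 6, - 4.49, - 2, - 9/19,4 , 8]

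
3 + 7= 10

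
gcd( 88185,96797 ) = 1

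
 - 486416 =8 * ( - 60802)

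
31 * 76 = 2356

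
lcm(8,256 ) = 256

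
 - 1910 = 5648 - 7558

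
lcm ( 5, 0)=0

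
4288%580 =228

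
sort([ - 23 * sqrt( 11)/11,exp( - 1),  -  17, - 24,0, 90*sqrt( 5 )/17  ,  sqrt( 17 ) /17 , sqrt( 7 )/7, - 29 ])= [ - 29, - 24, - 17  , - 23 *sqrt ( 11 ) /11,  0 , sqrt( 17 )/17,exp (- 1 ),sqrt( 7) /7, 90*sqrt( 5)/17] 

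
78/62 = 1 + 8/31 = 1.26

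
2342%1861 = 481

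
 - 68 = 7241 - 7309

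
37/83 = 37/83= 0.45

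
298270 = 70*4261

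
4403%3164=1239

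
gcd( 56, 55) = 1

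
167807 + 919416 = 1087223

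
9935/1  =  9935 = 9935.00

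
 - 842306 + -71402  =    -  913708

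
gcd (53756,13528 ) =356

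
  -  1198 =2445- 3643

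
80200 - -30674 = 110874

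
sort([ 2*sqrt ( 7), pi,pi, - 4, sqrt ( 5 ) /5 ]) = [ - 4,  sqrt( 5 ) /5, pi,pi, 2*sqrt ( 7) ] 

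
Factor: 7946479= 7946479^1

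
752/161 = 4 + 108/161 = 4.67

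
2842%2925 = 2842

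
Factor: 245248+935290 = 1180538 = 2^1*590269^1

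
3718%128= 6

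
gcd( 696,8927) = 1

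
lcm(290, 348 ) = 1740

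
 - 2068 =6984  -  9052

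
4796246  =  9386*511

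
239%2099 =239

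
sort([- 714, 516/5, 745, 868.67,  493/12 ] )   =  [ - 714 , 493/12, 516/5,745,868.67] 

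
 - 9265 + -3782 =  - 13047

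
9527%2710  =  1397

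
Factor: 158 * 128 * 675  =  2^8*3^3 * 5^2*79^1 =13651200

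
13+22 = 35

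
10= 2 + 8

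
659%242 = 175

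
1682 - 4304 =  - 2622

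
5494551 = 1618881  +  3875670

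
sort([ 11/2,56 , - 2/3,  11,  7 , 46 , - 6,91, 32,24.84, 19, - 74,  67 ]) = [ - 74, - 6 , - 2/3,11/2, 7, 11,19, 24.84,32, 46,56 , 67, 91]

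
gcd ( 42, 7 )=7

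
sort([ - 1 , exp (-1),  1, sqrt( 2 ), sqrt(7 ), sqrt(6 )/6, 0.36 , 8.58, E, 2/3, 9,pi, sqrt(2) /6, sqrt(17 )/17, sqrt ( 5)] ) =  [ - 1, sqrt( 2 )/6, sqrt(17)/17, 0.36,exp( - 1), sqrt(6)/6,2/3, 1,  sqrt( 2 ), sqrt(5), sqrt(7 ), E,pi,  8.58, 9] 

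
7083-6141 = 942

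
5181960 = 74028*70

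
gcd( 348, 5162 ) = 58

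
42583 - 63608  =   -21025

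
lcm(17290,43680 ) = 829920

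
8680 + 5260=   13940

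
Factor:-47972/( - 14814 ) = 23986/7407  =  2^1*3^ ( - 2) * 67^1*179^1*823^( - 1 ) 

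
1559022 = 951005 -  - 608017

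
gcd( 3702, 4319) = 617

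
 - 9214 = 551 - 9765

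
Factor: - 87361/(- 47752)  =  2^( - 3) * 47^( - 1)*127^( - 1)*199^1*439^1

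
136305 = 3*45435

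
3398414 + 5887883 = 9286297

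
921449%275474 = 95027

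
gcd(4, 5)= 1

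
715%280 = 155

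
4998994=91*54934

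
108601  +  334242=442843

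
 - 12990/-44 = 295 + 5/22 = 295.23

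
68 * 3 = 204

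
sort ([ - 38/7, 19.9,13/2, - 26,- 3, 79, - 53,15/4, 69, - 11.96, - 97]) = [ - 97,- 53  , - 26, -11.96, - 38/7, - 3, 15/4,13/2,19.9, 69, 79] 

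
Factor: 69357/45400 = 2^( - 3)*3^1*5^(-2 )*61^1*227^( - 1 )*379^1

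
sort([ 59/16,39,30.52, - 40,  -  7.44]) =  [- 40, - 7.44,59/16,30.52, 39]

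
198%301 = 198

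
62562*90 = 5630580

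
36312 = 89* 408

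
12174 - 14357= - 2183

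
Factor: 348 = 2^2 *3^1*29^1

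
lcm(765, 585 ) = 9945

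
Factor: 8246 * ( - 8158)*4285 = - 288255669380 = - 2^2*5^1*7^1*19^1*31^1*857^1*4079^1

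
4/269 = 4/269 = 0.01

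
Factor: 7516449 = 3^3*278387^1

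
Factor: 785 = 5^1 *157^1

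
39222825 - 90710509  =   - 51487684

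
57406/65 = 57406/65 = 883.17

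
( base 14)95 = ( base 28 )4J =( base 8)203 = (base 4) 2003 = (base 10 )131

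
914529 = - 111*( - 8239) 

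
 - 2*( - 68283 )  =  136566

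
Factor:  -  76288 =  - 2^9*149^1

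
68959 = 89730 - 20771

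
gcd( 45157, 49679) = 7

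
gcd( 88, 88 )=88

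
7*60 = 420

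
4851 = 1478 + 3373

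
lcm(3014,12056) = 12056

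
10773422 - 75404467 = - 64631045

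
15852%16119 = 15852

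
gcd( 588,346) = 2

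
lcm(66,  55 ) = 330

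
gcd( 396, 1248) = 12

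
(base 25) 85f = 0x1414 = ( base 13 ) 2455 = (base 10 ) 5140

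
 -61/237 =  - 1 + 176/237 = - 0.26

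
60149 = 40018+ 20131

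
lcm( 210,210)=210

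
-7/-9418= 7/9418 = 0.00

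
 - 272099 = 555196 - 827295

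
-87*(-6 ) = 522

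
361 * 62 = 22382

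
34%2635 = 34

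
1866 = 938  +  928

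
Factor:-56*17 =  - 2^3*7^1 * 17^1  =  - 952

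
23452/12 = 5863/3 = 1954.33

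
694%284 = 126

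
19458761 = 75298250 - 55839489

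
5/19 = 5/19 = 0.26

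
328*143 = 46904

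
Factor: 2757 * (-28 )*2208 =- 2^7*3^2*7^1*23^1*919^1=   - 170448768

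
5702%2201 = 1300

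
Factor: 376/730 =188/365  =  2^2*5^( - 1) * 47^1*73^(  -  1 ) 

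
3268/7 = 3268/7 = 466.86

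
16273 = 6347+9926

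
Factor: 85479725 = 5^2*53^1 * 64513^1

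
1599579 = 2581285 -981706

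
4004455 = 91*44005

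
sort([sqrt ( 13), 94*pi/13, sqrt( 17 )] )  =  [ sqrt(13), sqrt(17 ),94 * pi/13]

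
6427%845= 512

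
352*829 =291808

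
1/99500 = 1/99500 = 0.00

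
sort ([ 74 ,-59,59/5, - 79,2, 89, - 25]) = [ - 79, - 59, - 25, 2, 59/5 , 74,89] 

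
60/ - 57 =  - 20/19 = - 1.05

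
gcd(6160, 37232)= 16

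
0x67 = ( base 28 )3J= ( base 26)3p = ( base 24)47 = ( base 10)103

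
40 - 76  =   - 36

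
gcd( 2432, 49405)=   1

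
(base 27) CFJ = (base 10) 9172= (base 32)8uk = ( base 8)21724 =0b10001111010100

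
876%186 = 132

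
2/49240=1/24620= 0.00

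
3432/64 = 53 + 5/8 = 53.62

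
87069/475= 87069/475 = 183.30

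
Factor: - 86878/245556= -2^( - 1 )*3^(-2 )*11^2 *19^(  -  1) = -121/342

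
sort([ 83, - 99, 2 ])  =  [-99, 2,83]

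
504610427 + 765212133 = 1269822560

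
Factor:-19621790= -2^1*5^1 * 1249^1*1571^1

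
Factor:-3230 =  - 2^1 * 5^1 *17^1*19^1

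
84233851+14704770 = 98938621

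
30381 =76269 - 45888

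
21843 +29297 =51140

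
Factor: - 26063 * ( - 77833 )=2028561479 =7^1*67^1*389^1*11119^1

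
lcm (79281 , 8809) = 79281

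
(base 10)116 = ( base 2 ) 1110100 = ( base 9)138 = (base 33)3H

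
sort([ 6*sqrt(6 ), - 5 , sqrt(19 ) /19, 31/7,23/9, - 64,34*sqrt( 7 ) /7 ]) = [ - 64,- 5, sqrt( 19 )/19,23/9, 31/7,34*sqrt(7)/7, 6*sqrt( 6 ) ]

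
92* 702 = 64584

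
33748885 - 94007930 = -60259045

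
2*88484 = 176968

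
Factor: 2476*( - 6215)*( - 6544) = 2^6*5^1*11^1 * 113^1*409^1*619^1 = 100701296960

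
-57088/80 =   -  3568/5 = -713.60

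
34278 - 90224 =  - 55946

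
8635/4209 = 8635/4209 =2.05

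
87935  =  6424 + 81511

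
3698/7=3698/7 =528.29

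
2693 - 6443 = -3750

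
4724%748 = 236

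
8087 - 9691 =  - 1604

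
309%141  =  27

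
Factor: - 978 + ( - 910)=-2^5 *59^1 = - 1888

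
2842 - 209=2633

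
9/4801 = 9/4801 =0.00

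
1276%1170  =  106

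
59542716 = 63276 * 941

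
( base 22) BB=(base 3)100101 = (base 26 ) 9J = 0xFD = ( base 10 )253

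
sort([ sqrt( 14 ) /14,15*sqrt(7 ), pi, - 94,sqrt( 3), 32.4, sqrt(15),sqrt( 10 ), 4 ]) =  [ - 94,sqrt(14) /14, sqrt( 3), pi,sqrt( 10),sqrt( 15 ), 4,32.4,15*sqrt(7)]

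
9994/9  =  1110 + 4/9 = 1110.44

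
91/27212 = 91/27212= 0.00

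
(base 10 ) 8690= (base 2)10000111110010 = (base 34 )7HK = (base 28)b2a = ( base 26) CM6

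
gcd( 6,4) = 2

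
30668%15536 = 15132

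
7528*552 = 4155456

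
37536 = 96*391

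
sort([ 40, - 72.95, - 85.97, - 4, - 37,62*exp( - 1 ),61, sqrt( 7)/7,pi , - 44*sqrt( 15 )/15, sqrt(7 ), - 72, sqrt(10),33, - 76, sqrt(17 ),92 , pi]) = [-85.97, -76, - 72.95,-72 ,-37, - 44 * sqrt( 15)/15,  -  4, sqrt( 7 ) /7,sqrt(7), pi, pi,sqrt(10),sqrt(17),62*exp( - 1) , 33,40,61,  92] 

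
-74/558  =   - 1 + 242/279 = - 0.13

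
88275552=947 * 93216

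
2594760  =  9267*280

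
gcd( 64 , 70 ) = 2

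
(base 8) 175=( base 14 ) 8d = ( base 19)6b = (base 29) 49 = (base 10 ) 125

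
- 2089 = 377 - 2466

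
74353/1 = 74353 = 74353.00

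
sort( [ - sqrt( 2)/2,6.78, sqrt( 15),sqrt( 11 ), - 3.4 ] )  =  [-3.4, - sqrt(2)/2,sqrt(11 ),sqrt( 15),6.78 ]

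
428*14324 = 6130672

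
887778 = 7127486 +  - 6239708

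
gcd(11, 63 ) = 1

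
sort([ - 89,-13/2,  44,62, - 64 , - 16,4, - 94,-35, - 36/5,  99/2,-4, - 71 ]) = [ - 94,-89 , - 71,-64, -35, - 16, - 36/5, - 13/2,-4,4,44,99/2,62 ] 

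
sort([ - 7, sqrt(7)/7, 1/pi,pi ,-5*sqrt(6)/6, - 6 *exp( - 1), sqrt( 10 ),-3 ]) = [  -  7, - 3,-6 * exp ( - 1 ), -5*sqrt(6)/6, 1/pi,sqrt(7 ) /7, pi , sqrt( 10 )] 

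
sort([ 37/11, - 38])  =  [  -  38 , 37/11 ] 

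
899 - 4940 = -4041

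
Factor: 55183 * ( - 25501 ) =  - 1407221683 = - 7^1*139^1 * 397^1 * 3643^1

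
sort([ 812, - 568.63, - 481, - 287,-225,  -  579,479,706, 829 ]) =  [ - 579, - 568.63, - 481,-287,-225, 479,706,812, 829 ] 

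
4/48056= 1/12014=0.00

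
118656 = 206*576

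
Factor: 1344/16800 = 2/25 = 2^1*5^(-2 )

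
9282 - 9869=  - 587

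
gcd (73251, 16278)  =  8139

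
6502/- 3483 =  - 6502/3483 = - 1.87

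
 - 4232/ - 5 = 4232/5 = 846.40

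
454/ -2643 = - 454/2643 = - 0.17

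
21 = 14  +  7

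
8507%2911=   2685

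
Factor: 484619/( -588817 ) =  - 493/599 = -17^1 * 29^1*599^( - 1)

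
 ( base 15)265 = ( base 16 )221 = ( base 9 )665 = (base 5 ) 4140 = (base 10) 545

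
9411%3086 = 153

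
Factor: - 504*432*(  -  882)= 2^8*3^7* 7^3   =  192036096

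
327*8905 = 2911935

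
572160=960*596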